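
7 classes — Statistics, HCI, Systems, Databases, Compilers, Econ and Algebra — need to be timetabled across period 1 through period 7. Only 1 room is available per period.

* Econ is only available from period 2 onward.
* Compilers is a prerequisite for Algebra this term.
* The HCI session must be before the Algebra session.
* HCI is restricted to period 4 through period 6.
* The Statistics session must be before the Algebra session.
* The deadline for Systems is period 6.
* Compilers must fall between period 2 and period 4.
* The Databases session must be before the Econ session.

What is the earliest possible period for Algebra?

Precedence pushes Algebra to at least period 5.
Algebra at period 5 is achievable: Compilers in period 2, Statistics in period 3, Econ in period 7, Systems in period 1, Databases in period 6, HCI in period 4, Algebra in period 5.

period 5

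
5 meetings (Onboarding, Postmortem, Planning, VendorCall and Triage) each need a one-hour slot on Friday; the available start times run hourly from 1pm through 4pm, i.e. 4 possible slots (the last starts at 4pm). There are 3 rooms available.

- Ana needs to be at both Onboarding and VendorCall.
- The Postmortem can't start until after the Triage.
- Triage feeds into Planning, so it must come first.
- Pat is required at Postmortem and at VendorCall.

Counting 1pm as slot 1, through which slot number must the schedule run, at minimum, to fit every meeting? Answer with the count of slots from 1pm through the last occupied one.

2

The precedence chain requires at least 2 distinct slots.
With at most 3 per slot and 5 meetings, at least 2 slots are needed.
2 works (last occupied slot: 2pm): for example Postmortem in 2pm, Onboarding in 2pm, Triage in 1pm, Planning in 2pm, VendorCall in 1pm.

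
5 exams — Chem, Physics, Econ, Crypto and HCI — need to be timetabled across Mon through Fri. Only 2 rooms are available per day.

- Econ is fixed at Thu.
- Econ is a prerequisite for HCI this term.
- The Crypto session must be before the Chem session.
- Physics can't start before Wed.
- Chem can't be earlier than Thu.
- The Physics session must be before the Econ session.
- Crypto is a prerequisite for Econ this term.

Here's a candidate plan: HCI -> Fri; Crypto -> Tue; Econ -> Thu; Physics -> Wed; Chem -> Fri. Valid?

Physics can't start before Wed — holds.
Econ is a prerequisite for HCI this term — holds.
Econ is fixed at Thu — holds.
The Crypto session must be before the Chem session — holds.
Only 2 rooms are available per day — holds.
The Physics session must be before the Econ session — holds.
Crypto is a prerequisite for Econ this term — holds.
Chem can't be earlier than Thu — holds.

Valid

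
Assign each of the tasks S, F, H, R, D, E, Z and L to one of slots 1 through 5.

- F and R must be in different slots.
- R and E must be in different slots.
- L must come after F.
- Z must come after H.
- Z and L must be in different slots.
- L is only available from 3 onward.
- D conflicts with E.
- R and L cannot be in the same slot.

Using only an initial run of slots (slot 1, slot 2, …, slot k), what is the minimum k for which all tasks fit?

The precedence chain requires at least 2 distinct slots.
L can't be placed before 3, so the schedule must run through at least slot 3.
3 works (last occupied slot: 3): for example E in 3; F in 1; H in 1; L in 3; Z in 2; S in 1; D in 1; R in 2.

3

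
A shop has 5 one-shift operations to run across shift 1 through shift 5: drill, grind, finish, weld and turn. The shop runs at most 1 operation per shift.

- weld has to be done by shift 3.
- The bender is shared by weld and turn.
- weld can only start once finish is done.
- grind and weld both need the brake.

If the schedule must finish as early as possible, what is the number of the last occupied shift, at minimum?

5

The precedence chain requires at least 2 distinct shifts.
With at most 1 per shift and 5 operations, at least 5 shifts are needed.
5 works (last occupied shift: shift 5): for example finish -> shift 1; weld -> shift 2; drill -> shift 3; turn -> shift 5; grind -> shift 4.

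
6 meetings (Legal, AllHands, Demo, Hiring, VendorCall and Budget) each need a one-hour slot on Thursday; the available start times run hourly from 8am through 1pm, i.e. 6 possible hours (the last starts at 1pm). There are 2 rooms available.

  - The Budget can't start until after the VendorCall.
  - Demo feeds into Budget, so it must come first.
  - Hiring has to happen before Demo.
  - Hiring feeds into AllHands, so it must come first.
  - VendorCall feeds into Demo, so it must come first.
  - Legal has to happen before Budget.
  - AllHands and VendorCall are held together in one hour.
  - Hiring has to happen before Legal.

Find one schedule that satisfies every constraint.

VendorCall=9am, Demo=10am, Budget=11am, AllHands=9am, Hiring=8am, Legal=10am

Checking: Legal(10am) before Budget(11am); Hiring(8am) before AllHands(9am); VendorCall(9am) before Budget(11am); VendorCall(9am) before Demo(10am); Hiring(8am) before Legal(10am); Hiring(8am) before Demo(10am); Demo(10am) before Budget(11am); AllHands = VendorCall = 9am; max 2 per hour (cap 2).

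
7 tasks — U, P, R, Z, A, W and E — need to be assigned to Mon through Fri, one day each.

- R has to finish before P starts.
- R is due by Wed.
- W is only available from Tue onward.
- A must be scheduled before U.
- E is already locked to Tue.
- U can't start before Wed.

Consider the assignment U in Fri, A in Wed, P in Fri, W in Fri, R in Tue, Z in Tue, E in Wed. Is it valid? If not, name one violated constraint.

W is only available from Tue onward — holds.
U can't start before Wed — holds.
R is due by Wed — holds.
E is already locked to Tue — violated.
A must be scheduled before U — holds.
R has to finish before P starts — holds.

No. E is already locked to Tue is not satisfied.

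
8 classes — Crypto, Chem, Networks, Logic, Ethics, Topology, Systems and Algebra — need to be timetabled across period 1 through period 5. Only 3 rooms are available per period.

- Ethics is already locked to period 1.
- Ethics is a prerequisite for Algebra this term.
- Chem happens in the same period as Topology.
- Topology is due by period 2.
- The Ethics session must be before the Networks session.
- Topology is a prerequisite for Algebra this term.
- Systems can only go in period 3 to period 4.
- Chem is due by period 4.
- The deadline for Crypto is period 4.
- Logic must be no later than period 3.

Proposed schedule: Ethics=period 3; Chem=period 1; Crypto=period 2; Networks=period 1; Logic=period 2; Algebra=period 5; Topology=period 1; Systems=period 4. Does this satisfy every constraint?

The deadline for Crypto is period 4 — holds.
Topology is a prerequisite for Algebra this term — holds.
Chem happens in the same period as Topology — holds.
Only 3 rooms are available per period — holds.
Ethics is a prerequisite for Algebra this term — holds.
The Ethics session must be before the Networks session — violated.
Logic must be no later than period 3 — holds.
Chem is due by period 4 — holds.
Topology is due by period 2 — holds.
Ethics is already locked to period 1 — violated.
Systems can only go in period 3 to period 4 — holds.

No — it violates: The Ethics session must be before the Networks session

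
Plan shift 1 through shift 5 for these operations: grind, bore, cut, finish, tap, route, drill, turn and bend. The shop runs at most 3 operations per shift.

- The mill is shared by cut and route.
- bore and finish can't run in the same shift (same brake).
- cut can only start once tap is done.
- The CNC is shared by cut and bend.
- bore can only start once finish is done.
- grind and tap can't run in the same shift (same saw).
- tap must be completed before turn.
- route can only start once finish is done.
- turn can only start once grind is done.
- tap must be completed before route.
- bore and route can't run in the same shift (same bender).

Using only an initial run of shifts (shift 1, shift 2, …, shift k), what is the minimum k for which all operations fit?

3 shifts

The precedence chain requires at least 2 distinct shifts.
With at most 3 per shift and 9 operations, at least 3 shifts are needed.
3 works (last occupied shift: shift 3): for example grind=shift 2; cut=shift 3; route=shift 2; bend=shift 2; bore=shift 3; tap=shift 1; finish=shift 1; turn=shift 3; drill=shift 1.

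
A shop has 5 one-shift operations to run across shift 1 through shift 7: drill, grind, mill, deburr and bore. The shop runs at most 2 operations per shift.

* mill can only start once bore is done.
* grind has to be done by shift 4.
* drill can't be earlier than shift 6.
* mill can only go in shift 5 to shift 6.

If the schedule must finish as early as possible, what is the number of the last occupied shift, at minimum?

shift 6

The precedence chain requires at least 2 distinct shifts.
With at most 2 per shift and 5 operations, at least 3 shifts are needed.
drill can't be placed before shift 6, so the schedule must run through at least shift 6.
6 works (last occupied shift: shift 6): for example mill -> shift 5, grind -> shift 1, drill -> shift 6, deburr -> shift 2, bore -> shift 1.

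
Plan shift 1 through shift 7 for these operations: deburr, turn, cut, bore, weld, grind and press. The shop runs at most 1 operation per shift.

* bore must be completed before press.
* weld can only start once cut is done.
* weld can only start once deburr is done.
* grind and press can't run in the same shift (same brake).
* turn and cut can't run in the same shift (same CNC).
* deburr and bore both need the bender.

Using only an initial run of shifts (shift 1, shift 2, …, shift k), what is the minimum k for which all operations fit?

7

The precedence chain requires at least 2 distinct shifts.
With at most 1 per shift and 7 operations, at least 7 shifts are needed.
7 works (last occupied shift: shift 7): for example grind=shift 7; cut=shift 2; weld=shift 3; deburr=shift 1; turn=shift 6; press=shift 5; bore=shift 4.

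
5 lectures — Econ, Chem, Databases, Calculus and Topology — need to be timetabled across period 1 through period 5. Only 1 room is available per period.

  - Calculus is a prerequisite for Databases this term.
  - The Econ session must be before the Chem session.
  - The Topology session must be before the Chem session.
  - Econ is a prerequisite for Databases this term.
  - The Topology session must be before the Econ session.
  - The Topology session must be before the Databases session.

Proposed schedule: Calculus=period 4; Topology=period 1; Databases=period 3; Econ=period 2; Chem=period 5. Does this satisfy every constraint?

The Topology session must be before the Chem session — holds.
The Econ session must be before the Chem session — holds.
Calculus is a prerequisite for Databases this term — violated.
The Topology session must be before the Databases session — holds.
The Topology session must be before the Econ session — holds.
Only 1 room is available per period — holds.
Econ is a prerequisite for Databases this term — holds.

Invalid. Calculus is a prerequisite for Databases this term.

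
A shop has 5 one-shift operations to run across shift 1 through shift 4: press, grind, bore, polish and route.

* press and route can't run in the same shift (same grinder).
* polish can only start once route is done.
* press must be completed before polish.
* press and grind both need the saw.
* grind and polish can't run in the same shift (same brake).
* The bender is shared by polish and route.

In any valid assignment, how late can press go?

shift 3

Downstream work caps press at shift 3.
press at shift 3 is achievable: route in shift 1, polish in shift 4, grind in shift 1, press in shift 3, bore in shift 1.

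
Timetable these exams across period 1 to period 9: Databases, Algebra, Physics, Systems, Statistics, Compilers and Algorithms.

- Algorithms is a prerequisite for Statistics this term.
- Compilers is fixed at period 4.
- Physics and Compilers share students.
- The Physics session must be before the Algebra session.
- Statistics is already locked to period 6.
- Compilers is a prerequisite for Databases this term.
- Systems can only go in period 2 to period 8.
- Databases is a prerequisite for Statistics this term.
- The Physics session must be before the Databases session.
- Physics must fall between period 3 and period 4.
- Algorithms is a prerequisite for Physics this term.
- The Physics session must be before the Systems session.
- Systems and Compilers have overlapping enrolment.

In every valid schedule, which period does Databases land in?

Compilers is fixed at period 4 and must come before Databases, so Databases is at least period 5.
Statistics is fixed at period 6 and must come after Databases, so Databases is at most period 5.
So Databases must be period 5.

period 5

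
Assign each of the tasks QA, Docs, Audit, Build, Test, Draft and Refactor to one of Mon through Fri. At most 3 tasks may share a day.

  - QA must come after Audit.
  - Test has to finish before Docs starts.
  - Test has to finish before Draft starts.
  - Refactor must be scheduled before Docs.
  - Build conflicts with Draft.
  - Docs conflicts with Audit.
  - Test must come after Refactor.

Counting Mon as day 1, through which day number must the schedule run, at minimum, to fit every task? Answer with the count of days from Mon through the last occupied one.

3 days

The precedence chain requires at least 3 distinct days.
With at most 3 per day and 7 tasks, at least 3 days are needed.
3 works (last occupied day: Wed): for example Refactor=Mon; Docs=Wed; Test=Tue; Draft=Wed; Build=Mon; Audit=Mon; QA=Tue.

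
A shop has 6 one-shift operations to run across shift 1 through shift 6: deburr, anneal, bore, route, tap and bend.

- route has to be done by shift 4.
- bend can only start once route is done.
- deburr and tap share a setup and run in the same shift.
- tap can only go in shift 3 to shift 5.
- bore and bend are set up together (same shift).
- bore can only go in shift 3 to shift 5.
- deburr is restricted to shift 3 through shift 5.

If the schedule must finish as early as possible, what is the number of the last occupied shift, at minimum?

shift 3

The precedence chain requires at least 2 distinct shifts.
deburr can't be placed before shift 3, so the schedule must run through at least shift 3.
3 works (last occupied shift: shift 3): for example tap=shift 3; route=shift 1; deburr=shift 3; anneal=shift 1; bend=shift 3; bore=shift 3.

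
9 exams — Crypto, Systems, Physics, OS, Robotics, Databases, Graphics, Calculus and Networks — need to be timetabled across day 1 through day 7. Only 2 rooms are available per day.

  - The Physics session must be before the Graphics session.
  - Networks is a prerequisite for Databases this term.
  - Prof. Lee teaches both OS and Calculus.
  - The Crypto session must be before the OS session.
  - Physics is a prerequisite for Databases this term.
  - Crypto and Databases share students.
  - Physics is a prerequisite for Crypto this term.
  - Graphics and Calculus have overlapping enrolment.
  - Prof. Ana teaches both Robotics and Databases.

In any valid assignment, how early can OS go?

day 3

Precedence pushes OS to at least day 3.
OS at day 3 is achievable: Databases in day 3, Robotics in day 4, Crypto in day 2, OS in day 3, Systems in day 4, Calculus in day 5, Physics in day 1, Graphics in day 2, Networks in day 1.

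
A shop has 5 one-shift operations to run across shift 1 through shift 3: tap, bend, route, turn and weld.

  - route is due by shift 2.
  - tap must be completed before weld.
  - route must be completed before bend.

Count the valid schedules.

27

Splitting on tap: it can be shift 1 (18), shift 2 (9). Listing each branch's schedules as (bend, route, turn, weld) by shift number:
tap=shift 1: (2,1,1,2) (2,1,1,3) (2,1,2,2) (2,1,2,3) (2,1,3,2) (2,1,3,3) (3,1,1,2) (3,1,1,3) (3,1,2,2) (3,1,2,3) (3,1,3,2) (3,1,3,3) (3,2,1,2) (3,2,1,3) (3,2,2,2) (3,2,2,3) (3,2,3,2) (3,2,3,3) — 18.
tap=shift 2: (2,1,1,3) (2,1,2,3) (2,1,3,3) (3,1,1,3) (3,1,2,3) (3,1,3,3) (3,2,1,3) (3,2,2,3) (3,2,3,3) — 9.
Summing: 18 + 9 = 27.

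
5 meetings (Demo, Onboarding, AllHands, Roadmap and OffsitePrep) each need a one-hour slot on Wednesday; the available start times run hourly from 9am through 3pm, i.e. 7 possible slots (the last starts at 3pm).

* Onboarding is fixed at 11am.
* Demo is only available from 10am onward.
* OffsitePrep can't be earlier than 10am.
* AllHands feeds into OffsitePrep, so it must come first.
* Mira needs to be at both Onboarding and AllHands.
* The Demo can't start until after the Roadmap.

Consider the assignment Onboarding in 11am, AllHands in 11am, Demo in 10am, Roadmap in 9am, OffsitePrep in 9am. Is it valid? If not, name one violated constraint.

No — it violates: AllHands feeds into OffsitePrep, so it must come first

The Demo can't start until after the Roadmap — holds.
Demo is only available from 10am onward — holds.
OffsitePrep can't be earlier than 10am — violated.
AllHands feeds into OffsitePrep, so it must come first — violated.
Mira needs to be at both Onboarding and AllHands — violated.
Onboarding is fixed at 11am — holds.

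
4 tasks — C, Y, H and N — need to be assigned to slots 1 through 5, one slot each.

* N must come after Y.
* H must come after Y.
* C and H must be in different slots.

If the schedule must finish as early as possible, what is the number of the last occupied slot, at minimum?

The precedence chain requires at least 2 distinct slots.
2 works (last occupied slot: 2): for example H=2; Y=1; C=1; N=2.

slot 2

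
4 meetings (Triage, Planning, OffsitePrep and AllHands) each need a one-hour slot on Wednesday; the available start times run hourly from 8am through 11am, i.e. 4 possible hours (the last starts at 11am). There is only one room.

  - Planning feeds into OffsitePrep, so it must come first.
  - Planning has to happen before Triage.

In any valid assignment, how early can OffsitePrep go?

Precedence pushes OffsitePrep to at least 9am.
OffsitePrep at 9am is achievable: Planning in 8am; Triage in 10am; AllHands in 11am; OffsitePrep in 9am.

9am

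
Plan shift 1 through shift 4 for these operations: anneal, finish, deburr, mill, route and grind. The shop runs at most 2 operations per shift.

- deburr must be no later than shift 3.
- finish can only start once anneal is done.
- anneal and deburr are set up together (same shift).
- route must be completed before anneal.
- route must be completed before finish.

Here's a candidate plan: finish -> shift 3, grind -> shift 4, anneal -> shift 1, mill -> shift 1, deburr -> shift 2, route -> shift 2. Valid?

Invalid. route must be completed before anneal.

route must be completed before anneal — violated.
anneal and deburr are set up together (same shift) — violated.
deburr must be no later than shift 3 — holds.
finish can only start once anneal is done — holds.
route must be completed before finish — holds.
The shop runs at most 2 operations per shift — holds.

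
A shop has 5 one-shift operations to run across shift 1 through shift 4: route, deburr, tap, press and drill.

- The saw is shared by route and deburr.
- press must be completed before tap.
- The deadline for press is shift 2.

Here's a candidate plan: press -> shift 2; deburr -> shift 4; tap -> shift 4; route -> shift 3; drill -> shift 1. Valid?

Yes, all constraints hold

The saw is shared by route and deburr — holds.
press must be completed before tap — holds.
The deadline for press is shift 2 — holds.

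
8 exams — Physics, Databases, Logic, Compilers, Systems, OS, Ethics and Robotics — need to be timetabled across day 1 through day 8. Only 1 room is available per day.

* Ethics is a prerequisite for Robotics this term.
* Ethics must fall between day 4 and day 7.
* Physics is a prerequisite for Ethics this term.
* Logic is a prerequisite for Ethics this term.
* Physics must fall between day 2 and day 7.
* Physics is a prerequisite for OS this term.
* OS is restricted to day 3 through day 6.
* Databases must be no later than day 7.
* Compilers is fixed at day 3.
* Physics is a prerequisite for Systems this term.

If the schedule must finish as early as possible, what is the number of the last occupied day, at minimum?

day 8

The precedence chain requires at least 3 distinct days.
With at most 1 per day and 8 exams, at least 8 days are needed.
Propagating the time windows through the other constraints, Robotics can't land before day 5, so the schedule must run through at least day 5.
8 works (last occupied day: day 8): for example Physics -> day 2, Databases -> day 6, Compilers -> day 3, Systems -> day 7, Ethics -> day 4, OS -> day 5, Robotics -> day 8, Logic -> day 1.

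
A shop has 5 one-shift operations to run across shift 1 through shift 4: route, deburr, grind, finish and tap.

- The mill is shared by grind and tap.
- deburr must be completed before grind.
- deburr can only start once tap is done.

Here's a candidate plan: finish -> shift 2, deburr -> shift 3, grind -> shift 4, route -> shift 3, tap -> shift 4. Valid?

Invalid. The mill is shared by grind and tap.

The mill is shared by grind and tap — violated.
deburr must be completed before grind — holds.
deburr can only start once tap is done — violated.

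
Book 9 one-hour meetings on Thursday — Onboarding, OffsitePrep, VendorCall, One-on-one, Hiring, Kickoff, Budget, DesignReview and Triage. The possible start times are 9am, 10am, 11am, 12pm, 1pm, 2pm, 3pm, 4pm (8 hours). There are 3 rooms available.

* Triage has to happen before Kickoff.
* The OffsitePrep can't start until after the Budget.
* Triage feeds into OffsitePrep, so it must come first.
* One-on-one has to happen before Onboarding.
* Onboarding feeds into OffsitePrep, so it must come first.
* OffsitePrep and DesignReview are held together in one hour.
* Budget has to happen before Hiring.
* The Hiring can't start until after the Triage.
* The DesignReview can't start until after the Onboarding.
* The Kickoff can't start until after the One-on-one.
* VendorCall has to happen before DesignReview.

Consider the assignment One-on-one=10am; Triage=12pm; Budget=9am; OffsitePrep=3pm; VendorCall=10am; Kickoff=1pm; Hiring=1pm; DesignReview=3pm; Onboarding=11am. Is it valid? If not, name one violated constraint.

One-on-one has to happen before Onboarding — holds.
Onboarding feeds into OffsitePrep, so it must come first — holds.
Triage feeds into OffsitePrep, so it must come first — holds.
The OffsitePrep can't start until after the Budget — holds.
The DesignReview can't start until after the Onboarding — holds.
The Hiring can't start until after the Triage — holds.
OffsitePrep and DesignReview are held together in one hour — holds.
Triage has to happen before Kickoff — holds.
There are 3 rooms available — holds.
The Kickoff can't start until after the One-on-one — holds.
VendorCall has to happen before DesignReview — holds.
Budget has to happen before Hiring — holds.

Valid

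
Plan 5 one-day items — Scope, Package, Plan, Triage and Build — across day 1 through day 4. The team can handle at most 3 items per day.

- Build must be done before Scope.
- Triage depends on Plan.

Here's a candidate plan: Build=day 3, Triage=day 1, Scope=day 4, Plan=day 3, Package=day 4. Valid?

Invalid. Triage depends on Plan.

Triage depends on Plan — violated.
The team can handle at most 3 items per day — holds.
Build must be done before Scope — holds.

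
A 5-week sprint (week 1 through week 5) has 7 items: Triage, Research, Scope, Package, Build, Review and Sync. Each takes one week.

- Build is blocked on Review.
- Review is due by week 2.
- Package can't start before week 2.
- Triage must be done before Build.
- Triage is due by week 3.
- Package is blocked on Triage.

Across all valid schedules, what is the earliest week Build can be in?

Precedence pushes Build to at least week 2.
Build at week 2 is achievable: Review -> week 1; Sync -> week 1; Package -> week 2; Research -> week 1; Scope -> week 1; Triage -> week 1; Build -> week 2.

week 2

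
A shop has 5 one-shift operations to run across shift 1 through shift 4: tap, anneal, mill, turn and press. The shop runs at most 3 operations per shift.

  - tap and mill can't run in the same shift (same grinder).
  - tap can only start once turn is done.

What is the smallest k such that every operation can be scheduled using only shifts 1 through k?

The precedence chain requires at least 2 distinct shifts.
With at most 3 per shift and 5 operations, at least 2 shifts are needed.
2 works (last occupied shift: shift 2): for example mill=shift 1; press=shift 2; tap=shift 2; anneal=shift 1; turn=shift 1.

2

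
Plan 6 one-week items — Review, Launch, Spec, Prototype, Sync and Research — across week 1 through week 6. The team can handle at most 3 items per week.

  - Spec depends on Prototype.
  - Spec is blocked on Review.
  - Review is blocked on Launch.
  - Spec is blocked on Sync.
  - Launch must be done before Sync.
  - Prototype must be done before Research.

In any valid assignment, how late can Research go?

Precedence pushes Research to at least week 2.
Research at week 6 is achievable: Launch -> week 1, Sync -> week 2, Spec -> week 3, Prototype -> week 1, Review -> week 2, Research -> week 6.

week 6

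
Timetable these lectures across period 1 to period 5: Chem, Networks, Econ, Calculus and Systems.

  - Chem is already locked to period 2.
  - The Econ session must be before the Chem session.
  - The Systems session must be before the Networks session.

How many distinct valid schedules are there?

Splitting on Networks: it can be period 2 (5), period 3 (10), period 4 (15), period 5 (20). Listing each branch's schedules as (Chem, Econ, Calculus, Systems) by period number:
Networks=period 2: (2,1,1,1) (2,1,2,1) (2,1,3,1) (2,1,4,1) (2,1,5,1) — 5.
Networks=period 3: (2,1,1,1) (2,1,1,2) (2,1,2,1) (2,1,2,2) (2,1,3,1) (2,1,3,2) (2,1,4,1) (2,1,4,2) (2,1,5,1) (2,1,5,2) — 10.
Networks=period 4: (2,1,1,1) (2,1,1,2) (2,1,1,3) (2,1,2,1) (2,1,2,2) (2,1,2,3) (2,1,3,1) (2,1,3,2) (2,1,3,3) (2,1,4,1) (2,1,4,2) (2,1,4,3) (2,1,5,1) (2,1,5,2) (2,1,5,3) — 15.
Networks=period 5: (2,1,1,1) (2,1,1,2) (2,1,1,3) (2,1,1,4) (2,1,2,1) (2,1,2,2) (2,1,2,3) (2,1,2,4) (2,1,3,1) (2,1,3,2) (2,1,3,3) (2,1,3,4) (2,1,4,1) (2,1,4,2) (2,1,4,3) (2,1,4,4) (2,1,5,1) (2,1,5,2) (2,1,5,3) (2,1,5,4) — 20.
Summing: 5 + 10 + 15 + 20 = 50.

50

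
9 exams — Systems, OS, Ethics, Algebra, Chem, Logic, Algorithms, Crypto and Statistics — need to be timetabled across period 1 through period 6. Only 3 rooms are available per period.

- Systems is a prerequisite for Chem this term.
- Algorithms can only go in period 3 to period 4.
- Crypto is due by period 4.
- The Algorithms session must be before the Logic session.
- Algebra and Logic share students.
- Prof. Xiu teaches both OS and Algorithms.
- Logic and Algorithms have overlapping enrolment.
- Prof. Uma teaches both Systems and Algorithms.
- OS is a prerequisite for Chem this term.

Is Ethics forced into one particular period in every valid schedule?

No

Ethics can be period 1 (e.g. Chem -> period 3, Systems -> period 1, Ethics -> period 1, Crypto -> period 1, Algebra -> period 2, OS -> period 2, Logic -> period 4, Algorithms -> period 3, Statistics -> period 2) or period 2 (e.g. Algebra in period 2, Algorithms in period 3, OS in period 1, Ethics in period 2, Crypto in period 1, Logic in period 4, Chem in period 2, Statistics in period 3, Systems in period 1).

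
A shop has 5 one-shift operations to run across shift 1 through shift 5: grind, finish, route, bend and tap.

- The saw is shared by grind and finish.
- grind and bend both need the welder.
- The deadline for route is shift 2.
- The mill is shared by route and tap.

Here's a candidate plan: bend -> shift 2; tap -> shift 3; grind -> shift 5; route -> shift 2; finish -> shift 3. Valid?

Yes

The saw is shared by grind and finish — holds.
The deadline for route is shift 2 — holds.
grind and bend both need the welder — holds.
The mill is shared by route and tap — holds.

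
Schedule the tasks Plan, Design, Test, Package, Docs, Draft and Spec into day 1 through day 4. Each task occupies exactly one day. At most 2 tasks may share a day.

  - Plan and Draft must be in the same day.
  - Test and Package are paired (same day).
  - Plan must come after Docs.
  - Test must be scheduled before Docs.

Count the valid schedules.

12

Splitting on Plan: it can be day 3 (3), day 4 (9). Listing each branch's schedules as (Design, Test, Package, Docs, Draft, Spec) by day number:
Plan=day 3: (2,1,1,2,3,4) (4,1,1,2,3,2) (4,1,1,2,3,4) — 3.
Plan=day 4: (1,2,2,3,4,1) (1,2,2,3,4,3) (2,1,1,2,4,3) (2,1,1,3,4,2) (2,1,1,3,4,3) (3,1,1,2,4,2) (3,1,1,2,4,3) (3,1,1,3,4,2) (3,2,2,3,4,1) — 9.
Summing: 3 + 9 = 12.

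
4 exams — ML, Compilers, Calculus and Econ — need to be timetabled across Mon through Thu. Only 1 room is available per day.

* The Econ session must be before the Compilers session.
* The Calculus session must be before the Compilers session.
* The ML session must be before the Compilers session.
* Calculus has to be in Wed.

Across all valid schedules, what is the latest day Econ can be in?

Downstream work caps Econ at Wed.
Econ at Tue is achievable: Calculus=Wed, Econ=Tue, Compilers=Thu, ML=Mon.
Nothing later works — the capacity limit rule out every day after Tue.

Tue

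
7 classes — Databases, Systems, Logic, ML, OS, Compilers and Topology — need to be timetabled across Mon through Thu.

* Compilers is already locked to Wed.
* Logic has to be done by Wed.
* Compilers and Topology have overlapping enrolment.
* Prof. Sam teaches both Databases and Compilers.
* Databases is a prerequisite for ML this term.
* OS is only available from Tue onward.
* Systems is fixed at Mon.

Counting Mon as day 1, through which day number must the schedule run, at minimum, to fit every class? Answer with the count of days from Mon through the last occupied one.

The precedence chain requires at least 2 distinct days.
Compilers can't be placed before Wed — that is day 3 counting from Mon — so the schedule must run through at least 3 days.
3 works (last occupied day: Wed): for example Compilers -> Wed; ML -> Tue; Systems -> Mon; Topology -> Mon; Databases -> Mon; Logic -> Mon; OS -> Tue.

3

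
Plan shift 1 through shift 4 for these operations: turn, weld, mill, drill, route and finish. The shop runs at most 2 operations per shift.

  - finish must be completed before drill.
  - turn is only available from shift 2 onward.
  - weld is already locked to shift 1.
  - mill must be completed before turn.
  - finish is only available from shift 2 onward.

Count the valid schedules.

45

Splitting on turn: it can be shift 2 (7), shift 3 (15), shift 4 (23). Listing each branch's schedules as (weld, mill, drill, route, finish) by shift number:
turn=shift 2: (1,1,3,3,2) (1,1,3,4,2) (1,1,4,2,3) (1,1,4,3,2) (1,1,4,3,3) (1,1,4,4,2) (1,1,4,4,3) — 7.
turn=shift 3: (1,1,3,2,2) (1,1,3,4,2) (1,1,4,2,2) (1,1,4,2,3) (1,1,4,3,2) (1,1,4,4,2) (1,1,4,4,3) (1,2,3,1,2) (1,2,3,4,2) (1,2,4,1,2) (1,2,4,1,3) (1,2,4,2,3) (1,2,4,3,2) (1,2,4,4,2) (1,2,4,4,3) — 15.
turn=shift 4: (1,1,3,2,2) (1,1,3,3,2) (1,1,3,4,2) (1,1,4,2,2) (1,1,4,2,3) (1,1,4,3,2) (1,1,4,3,3) (1,2,3,1,2) (1,2,3,3,2) (1,2,3,4,2) (1,2,4,1,2) (1,2,4,1,3) (1,2,4,2,3) (1,2,4,3,2) (1,2,4,3,3) (1,3,3,1,2) (1,3,3,2,2) (1,3,3,4,2) (1,3,4,1,2) (1,3,4,1,3) (1,3,4,2,2) (1,3,4,2,3) (1,3,4,3,2) — 23.
Summing: 7 + 15 + 23 = 45.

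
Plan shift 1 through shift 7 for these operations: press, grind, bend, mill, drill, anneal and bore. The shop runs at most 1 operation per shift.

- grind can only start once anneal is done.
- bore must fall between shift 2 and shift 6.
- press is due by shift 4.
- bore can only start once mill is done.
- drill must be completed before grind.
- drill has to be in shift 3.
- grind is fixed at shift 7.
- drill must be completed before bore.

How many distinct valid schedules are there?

34

Splitting on press: it can be shift 1 (12), shift 2 (12), shift 4 (10). Listing each branch's schedules as (grind, bend, mill, drill, anneal, bore) by shift number:
press=shift 1: (7,2,4,3,5,6) (7,2,4,3,6,5) (7,2,5,3,4,6) (7,4,2,3,5,6) (7,4,2,3,6,5) (7,4,5,3,2,6) (7,5,2,3,4,6) (7,5,2,3,6,4) (7,5,4,3,2,6) (7,6,2,3,4,5) (7,6,2,3,5,4) (7,6,4,3,2,5) — 12.
press=shift 2: (7,1,4,3,5,6) (7,1,4,3,6,5) (7,1,5,3,4,6) (7,4,1,3,5,6) (7,4,1,3,6,5) (7,4,5,3,1,6) (7,5,1,3,4,6) (7,5,1,3,6,4) (7,5,4,3,1,6) (7,6,1,3,4,5) (7,6,1,3,5,4) (7,6,4,3,1,5) — 12.
press=shift 4: (7,1,2,3,5,6) (7,1,2,3,6,5) (7,1,5,3,2,6) (7,2,1,3,5,6) (7,2,1,3,6,5) (7,2,5,3,1,6) (7,5,1,3,2,6) (7,5,2,3,1,6) (7,6,1,3,2,5) (7,6,2,3,1,5) — 10.
Summing: 12 + 12 + 10 = 34.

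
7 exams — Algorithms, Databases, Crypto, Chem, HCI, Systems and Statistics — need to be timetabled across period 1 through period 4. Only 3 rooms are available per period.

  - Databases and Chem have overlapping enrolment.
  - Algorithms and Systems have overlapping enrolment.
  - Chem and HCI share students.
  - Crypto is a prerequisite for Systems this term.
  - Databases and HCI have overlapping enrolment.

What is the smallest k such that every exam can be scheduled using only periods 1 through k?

The precedence chain requires at least 2 distinct periods.
With at most 3 per period and 7 exams, at least 3 periods are needed.
3 works (last occupied period: period 3): for example Chem=period 2; Algorithms=period 1; Crypto=period 1; Statistics=period 2; HCI=period 3; Systems=period 2; Databases=period 1.

3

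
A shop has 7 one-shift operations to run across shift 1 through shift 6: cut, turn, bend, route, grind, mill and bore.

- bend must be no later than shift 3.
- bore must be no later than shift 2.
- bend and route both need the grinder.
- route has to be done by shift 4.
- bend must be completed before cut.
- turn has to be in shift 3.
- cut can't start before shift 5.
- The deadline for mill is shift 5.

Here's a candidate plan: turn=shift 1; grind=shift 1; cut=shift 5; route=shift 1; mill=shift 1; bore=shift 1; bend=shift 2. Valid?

No — it violates: turn has to be in shift 3

route has to be done by shift 4 — holds.
cut can't start before shift 5 — holds.
bore must be no later than shift 2 — holds.
bend and route both need the grinder — holds.
bend must be no later than shift 3 — holds.
The deadline for mill is shift 5 — holds.
bend must be completed before cut — holds.
turn has to be in shift 3 — violated.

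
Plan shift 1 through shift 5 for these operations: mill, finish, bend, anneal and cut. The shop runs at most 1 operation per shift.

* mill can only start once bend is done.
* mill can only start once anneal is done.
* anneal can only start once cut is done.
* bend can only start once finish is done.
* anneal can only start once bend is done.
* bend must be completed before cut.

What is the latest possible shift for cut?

shift 3

Precedence pushes cut to at least shift 3; downstream work caps cut at shift 3.
cut at shift 3 is achievable: cut -> shift 3, anneal -> shift 4, bend -> shift 2, finish -> shift 1, mill -> shift 5.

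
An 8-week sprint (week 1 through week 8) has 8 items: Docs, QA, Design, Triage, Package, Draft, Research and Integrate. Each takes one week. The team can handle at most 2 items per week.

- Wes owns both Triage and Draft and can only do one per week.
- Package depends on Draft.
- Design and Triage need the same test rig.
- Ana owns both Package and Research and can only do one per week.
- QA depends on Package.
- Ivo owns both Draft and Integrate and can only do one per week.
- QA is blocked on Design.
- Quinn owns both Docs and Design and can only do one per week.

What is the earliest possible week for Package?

week 2

Precedence pushes Package to at least week 2; downstream work caps Package at week 7.
Package at week 2 is achievable: Triage in week 3, Docs in week 2, Draft in week 1, Integrate in week 4, Design in week 1, Package in week 2, Research in week 4, QA in week 3.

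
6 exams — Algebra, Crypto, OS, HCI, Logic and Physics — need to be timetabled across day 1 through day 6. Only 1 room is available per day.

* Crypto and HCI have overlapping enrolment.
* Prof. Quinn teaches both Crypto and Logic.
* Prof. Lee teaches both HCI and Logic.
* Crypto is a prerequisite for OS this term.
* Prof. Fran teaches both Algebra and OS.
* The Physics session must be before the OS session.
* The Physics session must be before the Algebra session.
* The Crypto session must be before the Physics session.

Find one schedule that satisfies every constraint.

HCI=day 5, Crypto=day 1, Logic=day 6, Physics=day 2, OS=day 3, Algebra=day 4

Checking: Crypto(day 1) before OS(day 3); Physics(day 2) before Algebra(day 4); Physics(day 2) before OS(day 3); Crypto(day 1) before Physics(day 2); Crypto(day 1) != HCI(day 5); HCI(day 5) != Logic(day 6); Crypto(day 1) != Logic(day 6); Algebra(day 4) != OS(day 3); max 1 per day (cap 1).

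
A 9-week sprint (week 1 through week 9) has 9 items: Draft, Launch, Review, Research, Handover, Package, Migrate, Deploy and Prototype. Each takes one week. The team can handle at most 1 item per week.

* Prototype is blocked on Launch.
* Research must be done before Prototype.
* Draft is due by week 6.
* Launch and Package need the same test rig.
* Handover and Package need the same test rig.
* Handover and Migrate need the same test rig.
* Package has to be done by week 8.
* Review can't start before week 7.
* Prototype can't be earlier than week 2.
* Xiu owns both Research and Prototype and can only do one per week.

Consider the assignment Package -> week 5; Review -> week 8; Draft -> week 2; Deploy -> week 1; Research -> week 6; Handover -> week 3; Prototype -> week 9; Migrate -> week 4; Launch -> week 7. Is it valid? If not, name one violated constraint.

Draft is due by week 6 — holds.
Handover and Migrate need the same test rig — holds.
Handover and Package need the same test rig — holds.
The team can handle at most 1 item per week — holds.
Review can't start before week 7 — holds.
Prototype can't be earlier than week 2 — holds.
Xiu owns both Research and Prototype and can only do one per week — holds.
Package has to be done by week 8 — holds.
Research must be done before Prototype — holds.
Launch and Package need the same test rig — holds.
Prototype is blocked on Launch — holds.

Valid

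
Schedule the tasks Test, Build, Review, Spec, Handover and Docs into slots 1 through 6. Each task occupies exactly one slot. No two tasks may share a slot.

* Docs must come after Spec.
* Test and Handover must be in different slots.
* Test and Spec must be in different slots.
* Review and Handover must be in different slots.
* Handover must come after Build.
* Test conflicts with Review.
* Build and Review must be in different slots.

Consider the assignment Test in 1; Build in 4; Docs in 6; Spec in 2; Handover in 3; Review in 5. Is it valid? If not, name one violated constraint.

No two tasks may share a slot — holds.
Docs must come after Spec — holds.
Test conflicts with Review — holds.
Build and Review must be in different slots — holds.
Test and Handover must be in different slots — holds.
Handover must come after Build — violated.
Test and Spec must be in different slots — holds.
Review and Handover must be in different slots — holds.

Invalid. Handover must come after Build.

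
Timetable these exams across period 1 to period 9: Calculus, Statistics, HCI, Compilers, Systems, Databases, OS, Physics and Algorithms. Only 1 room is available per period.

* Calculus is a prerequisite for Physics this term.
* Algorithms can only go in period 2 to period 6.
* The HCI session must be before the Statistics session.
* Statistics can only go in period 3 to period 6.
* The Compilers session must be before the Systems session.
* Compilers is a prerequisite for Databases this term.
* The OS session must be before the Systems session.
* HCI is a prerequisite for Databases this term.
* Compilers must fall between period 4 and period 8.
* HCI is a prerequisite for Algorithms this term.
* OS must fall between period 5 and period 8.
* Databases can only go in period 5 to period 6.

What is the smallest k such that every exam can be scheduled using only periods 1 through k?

9

The precedence chain requires at least 2 distinct periods.
With at most 1 per period and 9 exams, at least 9 periods are needed.
Propagating the time windows through the other constraints, Systems can't land before period 6, so the schedule must run through at least period 6.
9 works (last occupied period: period 9): for example Databases in period 5, Systems in period 7, OS in period 6, HCI in period 1, Physics in period 9, Calculus in period 8, Statistics in period 3, Algorithms in period 2, Compilers in period 4.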